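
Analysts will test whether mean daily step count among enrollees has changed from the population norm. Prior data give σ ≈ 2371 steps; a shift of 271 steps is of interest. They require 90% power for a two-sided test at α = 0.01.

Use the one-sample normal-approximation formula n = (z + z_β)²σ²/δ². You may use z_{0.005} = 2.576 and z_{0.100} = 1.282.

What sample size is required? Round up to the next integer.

n = (z_{α/2} + z_β)² · σ² / δ²
  = (2.576 + 1.282)² · 2371² / 271²
  = 14.8842 · 5621641 / 73441
  = 1139.33
Round up → n = 1140.

n = 1140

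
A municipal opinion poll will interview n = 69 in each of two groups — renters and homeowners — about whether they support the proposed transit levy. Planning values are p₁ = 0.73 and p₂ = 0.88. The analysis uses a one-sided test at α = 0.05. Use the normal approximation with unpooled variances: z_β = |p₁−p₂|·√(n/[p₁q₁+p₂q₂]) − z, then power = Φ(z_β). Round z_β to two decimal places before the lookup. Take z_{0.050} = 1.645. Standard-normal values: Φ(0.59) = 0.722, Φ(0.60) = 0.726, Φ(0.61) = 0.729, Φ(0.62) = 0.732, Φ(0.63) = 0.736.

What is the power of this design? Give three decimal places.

Power ≈ 0.732

z_β = |p₁−p₂|·√(n/[p₁q₁+p₂q₂]) − z_α
    = 0.15 · √(69/0.3027) − 1.645
    = 0.15 · 15.0980 − 1.645
    = 2.2647 − 1.645 = 0.6197 → 0.62
Power = Φ(0.62) = 0.732.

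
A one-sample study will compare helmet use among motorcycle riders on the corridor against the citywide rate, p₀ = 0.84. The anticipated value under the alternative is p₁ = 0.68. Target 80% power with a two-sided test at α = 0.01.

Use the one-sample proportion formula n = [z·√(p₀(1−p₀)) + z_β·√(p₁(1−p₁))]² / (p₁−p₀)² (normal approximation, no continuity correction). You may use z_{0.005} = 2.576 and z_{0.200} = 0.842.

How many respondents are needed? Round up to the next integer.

n = [z_{α/2}·√(p₀q₀) + z_β·√(p₁q₁)]² / (p₁ − p₀)²
  = [2.576·√(0.84·0.16) + 0.842·√(0.68·0.32)]² / (-0.16)²
  = [2.576·0.3666 + 0.842·0.4665]² / 0.0256
  = [1.3372]² / 0.0256
  = 69.84
Round up → n = 70.

n = 70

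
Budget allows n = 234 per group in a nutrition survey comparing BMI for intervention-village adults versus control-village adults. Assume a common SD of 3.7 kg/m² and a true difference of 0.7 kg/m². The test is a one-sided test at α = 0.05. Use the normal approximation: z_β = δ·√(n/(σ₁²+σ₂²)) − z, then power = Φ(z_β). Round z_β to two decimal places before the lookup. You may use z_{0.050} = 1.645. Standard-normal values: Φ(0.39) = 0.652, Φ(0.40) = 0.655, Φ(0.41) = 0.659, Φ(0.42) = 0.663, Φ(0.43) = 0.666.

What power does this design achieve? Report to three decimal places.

z_β = δ·√(n/(σ₁²+σ₂²)) − z_α
    = 0.7 · √(234/27.38) − 1.645
    = 0.7 · 2.92342 − 1.645
    = 2.0464 − 1.645 = 0.4014 → 0.40
Power = Φ(0.40) = 0.655.

Power ≈ 0.655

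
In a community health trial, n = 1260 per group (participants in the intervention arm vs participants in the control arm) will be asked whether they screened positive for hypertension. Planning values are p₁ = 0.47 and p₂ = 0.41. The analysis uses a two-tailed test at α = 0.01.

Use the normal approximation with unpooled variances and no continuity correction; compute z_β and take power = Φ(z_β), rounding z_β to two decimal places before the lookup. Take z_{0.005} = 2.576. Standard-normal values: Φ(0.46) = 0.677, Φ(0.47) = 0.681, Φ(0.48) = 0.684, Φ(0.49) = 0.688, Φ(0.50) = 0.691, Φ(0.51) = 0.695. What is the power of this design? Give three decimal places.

Power ≈ 0.677

z_β = |p₁−p₂|·√(n/[p₁q₁+p₂q₂]) − z_{α/2}
    = 0.06 · √(1260/0.4910) − 2.576
    = 0.06 · 50.6576 − 2.576
    = 3.0395 − 2.576 = 0.4635 → 0.46
Power = Φ(0.46) = 0.677.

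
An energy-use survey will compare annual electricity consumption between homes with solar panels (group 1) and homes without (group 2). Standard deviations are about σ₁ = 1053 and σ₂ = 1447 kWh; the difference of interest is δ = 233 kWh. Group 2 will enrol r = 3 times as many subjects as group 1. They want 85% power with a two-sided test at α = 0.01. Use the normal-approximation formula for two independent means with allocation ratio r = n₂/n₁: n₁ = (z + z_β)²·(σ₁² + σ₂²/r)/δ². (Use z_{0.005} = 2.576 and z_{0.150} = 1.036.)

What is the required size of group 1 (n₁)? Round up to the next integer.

n₁ = (z_{α/2} + z_β)² · (σ₁² + σ₂²/r) / δ²
   = (2.576 + 1.036)² · (1053² + 1447²/3) / 233²
   = 13.0465 · (1108809 + 697936.3) / 54289
   = 13.0465 · 1806745.3 / 54289
   = 434.19
Round up → n₁ = 435; n₂ = r·n₁ = 3 × 435 = 1305.

n₁ = 435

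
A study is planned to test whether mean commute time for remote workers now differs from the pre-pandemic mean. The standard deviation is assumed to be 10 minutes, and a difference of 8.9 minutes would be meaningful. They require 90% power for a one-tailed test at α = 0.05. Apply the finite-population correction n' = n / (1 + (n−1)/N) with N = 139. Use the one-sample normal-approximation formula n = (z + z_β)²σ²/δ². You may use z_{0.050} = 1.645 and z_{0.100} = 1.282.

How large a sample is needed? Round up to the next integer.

n = 11

n = (z_α + z_β)² · σ² / δ²
  = (1.645 + 1.282)² · 10² / 8.9²
  = 8.5673 · 100 / 79.21
  = 10.82
Finite-population correction (N = 139): 10.82 / (1 + (10.82 − 1)/139) = 10.10.
Round up → n = 11.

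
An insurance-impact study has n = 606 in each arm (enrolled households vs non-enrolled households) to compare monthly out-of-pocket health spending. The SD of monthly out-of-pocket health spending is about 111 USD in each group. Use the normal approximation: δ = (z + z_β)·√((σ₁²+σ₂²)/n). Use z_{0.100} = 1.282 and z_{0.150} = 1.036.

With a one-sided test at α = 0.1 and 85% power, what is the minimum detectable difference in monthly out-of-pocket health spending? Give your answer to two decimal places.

Minimum detectable difference ≈ 14.78 USD

δ = (z_α + z_β) · √((σ₁²+σ₂²)/n)
  = (1.282 + 1.036) · √(24642/606)
  = 2.318 · √40.6634
  = 2.318 · 6.3768
  = 14.7814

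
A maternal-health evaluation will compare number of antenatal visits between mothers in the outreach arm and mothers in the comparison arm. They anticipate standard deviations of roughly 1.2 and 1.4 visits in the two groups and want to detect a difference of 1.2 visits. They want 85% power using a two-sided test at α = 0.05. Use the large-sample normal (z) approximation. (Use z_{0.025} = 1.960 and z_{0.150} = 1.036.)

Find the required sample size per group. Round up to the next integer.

n = (z_{α/2} + z_β)² · (σ₁² + σ₂²) / δ²
  = (1.960 + 1.036)² · (1.2² + 1.4² = 3.4) / 1.2²
  = 8.9760 · 3.4 / 1.44
  = 21.19
Round up → n = 22 per group.

n = 22 per group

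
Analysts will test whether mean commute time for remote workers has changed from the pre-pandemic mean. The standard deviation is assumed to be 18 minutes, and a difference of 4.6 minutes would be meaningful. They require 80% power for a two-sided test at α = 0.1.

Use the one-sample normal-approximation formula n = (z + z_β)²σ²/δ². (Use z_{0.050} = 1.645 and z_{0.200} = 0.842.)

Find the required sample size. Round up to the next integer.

n = 95

n = (z_{α/2} + z_β)² · σ² / δ²
  = (1.645 + 0.842)² · 18² / 4.6²
  = 6.1852 · 324 / 21.16
  = 94.71
Round up → n = 95.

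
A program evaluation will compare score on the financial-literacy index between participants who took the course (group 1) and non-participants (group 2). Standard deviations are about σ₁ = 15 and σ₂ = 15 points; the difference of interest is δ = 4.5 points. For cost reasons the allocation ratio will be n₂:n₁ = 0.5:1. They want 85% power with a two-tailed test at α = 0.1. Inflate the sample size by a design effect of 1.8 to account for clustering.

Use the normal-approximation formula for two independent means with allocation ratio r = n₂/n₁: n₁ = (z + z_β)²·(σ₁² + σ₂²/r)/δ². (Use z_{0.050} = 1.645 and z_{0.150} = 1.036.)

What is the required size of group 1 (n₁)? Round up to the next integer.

n₁ = (z_{α/2} + z_β)² · (σ₁² + σ₂²/r) / δ²
   = (1.645 + 1.036)² · (15² + 15²/0.5) / 4.5²
   = 7.1878 · (225 + 450) / 20.25
   = 7.1878 · 675 / 20.25
   = 239.59
Design effect: 1.8 × 239.59 = 431.27.
Round up → n₁ = 432; n₂ = r·n₁ = 0.5 × 432 = 216.

n₁ = 432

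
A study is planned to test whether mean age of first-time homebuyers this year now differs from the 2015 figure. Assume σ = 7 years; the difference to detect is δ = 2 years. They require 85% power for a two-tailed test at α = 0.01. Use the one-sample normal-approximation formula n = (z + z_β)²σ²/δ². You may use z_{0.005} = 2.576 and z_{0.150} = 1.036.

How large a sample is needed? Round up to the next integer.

n = (z_{α/2} + z_β)² · σ² / δ²
  = (2.576 + 1.036)² · 7² / 2²
  = 13.0465 · 49 / 4
  = 159.82
Round up → n = 160.

n = 160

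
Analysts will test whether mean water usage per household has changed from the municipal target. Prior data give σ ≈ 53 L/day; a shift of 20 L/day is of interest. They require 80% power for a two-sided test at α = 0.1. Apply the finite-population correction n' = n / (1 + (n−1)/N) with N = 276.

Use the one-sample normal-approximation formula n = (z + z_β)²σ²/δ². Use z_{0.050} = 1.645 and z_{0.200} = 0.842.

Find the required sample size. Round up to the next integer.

n = 38

n = (z_{α/2} + z_β)² · σ² / δ²
  = (1.645 + 0.842)² · 53² / 20²
  = 6.1852 · 2809 / 400
  = 43.44
Finite-population correction (N = 276): 43.44 / (1 + (43.44 − 1)/276) = 37.65.
Round up → n = 38.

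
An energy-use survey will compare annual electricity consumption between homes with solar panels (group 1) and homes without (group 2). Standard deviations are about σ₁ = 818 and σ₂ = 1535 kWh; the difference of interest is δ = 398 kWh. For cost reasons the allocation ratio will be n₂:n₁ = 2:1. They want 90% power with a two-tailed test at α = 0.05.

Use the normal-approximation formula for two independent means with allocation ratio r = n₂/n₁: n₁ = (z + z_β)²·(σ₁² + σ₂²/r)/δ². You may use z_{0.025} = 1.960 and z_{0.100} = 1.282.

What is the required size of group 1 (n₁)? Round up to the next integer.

n₁ = 123

n₁ = (z_{α/2} + z_β)² · (σ₁² + σ₂²/r) / δ²
   = (1.960 + 1.282)² · (818² + 1535²/2) / 398²
   = 10.5106 · (669124 + 1178112.5) / 158404
   = 10.5106 · 1847236.5 / 158404
   = 122.57
Round up → n₁ = 123; n₂ = r·n₁ = 2 × 123 = 246.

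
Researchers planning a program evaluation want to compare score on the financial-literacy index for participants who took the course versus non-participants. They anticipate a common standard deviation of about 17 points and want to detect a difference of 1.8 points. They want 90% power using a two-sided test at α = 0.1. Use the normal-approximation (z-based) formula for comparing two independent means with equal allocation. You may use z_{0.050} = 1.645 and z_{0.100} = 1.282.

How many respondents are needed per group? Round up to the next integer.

n = (z_{α/2} + z_β)² · (σ₁² + σ₂²) / δ²
  = (1.645 + 1.282)² · (2·17² = 578) / 1.8²
  = 8.5673 · 578 / 3.24
  = 1528.37
Round up → n = 1529 per group.

n = 1529 per group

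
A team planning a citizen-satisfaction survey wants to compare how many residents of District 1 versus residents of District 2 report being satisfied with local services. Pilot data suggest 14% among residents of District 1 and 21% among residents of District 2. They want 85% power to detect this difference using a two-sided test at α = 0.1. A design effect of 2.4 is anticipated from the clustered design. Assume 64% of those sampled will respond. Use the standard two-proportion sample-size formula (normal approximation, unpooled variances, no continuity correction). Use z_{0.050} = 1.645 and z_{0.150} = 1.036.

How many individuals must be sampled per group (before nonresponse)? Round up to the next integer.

n = 1575 per group

n = (z_{α/2} + z_β)² · [p₁(1−p₁) + p₂(1−p₂)] / (p₁ − p₂)²
  = (1.645 + 1.036)² · (0.14·0.86 + 0.21·0.79) / (-0.07)²
  = (2.681)² · (0.1204 + 0.1659) / 0.0049
  = 7.1878 · 0.2863 / 0.0049
  = 419.97
Design effect: 2.4 × 419.97 = 1007.93.
Adjust for 64% response: 1007.93 / 0.64 = 1574.89.
Round up → n = 1575 per group.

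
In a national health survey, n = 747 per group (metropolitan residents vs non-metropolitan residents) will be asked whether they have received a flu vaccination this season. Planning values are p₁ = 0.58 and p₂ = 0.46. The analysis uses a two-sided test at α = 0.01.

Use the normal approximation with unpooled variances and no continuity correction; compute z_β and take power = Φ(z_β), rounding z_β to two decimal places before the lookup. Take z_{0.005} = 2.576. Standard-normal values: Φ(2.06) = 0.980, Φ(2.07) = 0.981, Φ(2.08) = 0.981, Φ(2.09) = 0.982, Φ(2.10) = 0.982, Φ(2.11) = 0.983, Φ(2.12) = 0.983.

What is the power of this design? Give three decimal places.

z_β = |p₁−p₂|·√(n/[p₁q₁+p₂q₂]) − z_{α/2}
    = 0.12 · √(747/0.4920) − 2.576
    = 0.12 · 38.9653 − 2.576
    = 4.6758 − 2.576 = 2.0998 → 2.10
Power = Φ(2.10) = 0.982.

Power ≈ 0.982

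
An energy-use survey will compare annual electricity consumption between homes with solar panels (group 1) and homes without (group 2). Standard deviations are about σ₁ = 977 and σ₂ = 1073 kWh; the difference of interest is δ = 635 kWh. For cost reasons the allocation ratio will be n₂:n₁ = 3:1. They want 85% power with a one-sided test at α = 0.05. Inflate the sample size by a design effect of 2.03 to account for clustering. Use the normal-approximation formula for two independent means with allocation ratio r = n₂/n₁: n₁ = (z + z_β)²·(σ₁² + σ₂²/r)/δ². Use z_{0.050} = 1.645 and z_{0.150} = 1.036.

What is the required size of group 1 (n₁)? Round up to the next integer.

n₁ = (z_α + z_β)² · (σ₁² + σ₂²/r) / δ²
   = (1.645 + 1.036)² · (977² + 1073²/3) / 635²
   = 7.1878 · (954529 + 383776.3) / 403225
   = 7.1878 · 1338305.3 / 403225
   = 23.86
Design effect: 2.03 × 23.86 = 48.43.
Round up → n₁ = 49; n₂ = r·n₁ = 3 × 49 = 147.

n₁ = 49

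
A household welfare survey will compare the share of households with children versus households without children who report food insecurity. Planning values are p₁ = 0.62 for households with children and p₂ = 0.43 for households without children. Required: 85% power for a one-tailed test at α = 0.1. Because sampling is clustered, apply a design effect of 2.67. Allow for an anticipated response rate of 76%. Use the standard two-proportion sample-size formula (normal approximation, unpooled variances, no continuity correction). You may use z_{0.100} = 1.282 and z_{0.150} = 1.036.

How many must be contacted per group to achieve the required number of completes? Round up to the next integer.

n = (z_α + z_β)² · [p₁(1−p₁) + p₂(1−p₂)] / (p₁ − p₂)²
  = (1.282 + 1.036)² · (0.62·0.38 + 0.43·0.57) / (0.19)²
  = (2.318)² · (0.2356 + 0.2451) / 0.0361
  = 5.3731 · 0.4807 / 0.0361
  = 71.55
Design effect: 2.67 × 71.55 = 191.03.
Adjust for 76% response: 191.03 / 0.76 = 251.36.
Round up → n = 252 per group.

n = 252 per group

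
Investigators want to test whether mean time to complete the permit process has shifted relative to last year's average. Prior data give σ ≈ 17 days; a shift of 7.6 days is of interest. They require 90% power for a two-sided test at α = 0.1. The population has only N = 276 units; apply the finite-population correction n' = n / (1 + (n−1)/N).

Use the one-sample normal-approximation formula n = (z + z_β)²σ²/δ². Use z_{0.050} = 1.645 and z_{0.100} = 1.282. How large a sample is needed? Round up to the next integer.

n = 38

n = (z_{α/2} + z_β)² · σ² / δ²
  = (1.645 + 1.282)² · 17² / 7.6²
  = 8.5673 · 289 / 57.76
  = 42.87
Finite-population correction (N = 276): 42.87 / (1 + (42.87 − 1)/276) = 37.22.
Round up → n = 38.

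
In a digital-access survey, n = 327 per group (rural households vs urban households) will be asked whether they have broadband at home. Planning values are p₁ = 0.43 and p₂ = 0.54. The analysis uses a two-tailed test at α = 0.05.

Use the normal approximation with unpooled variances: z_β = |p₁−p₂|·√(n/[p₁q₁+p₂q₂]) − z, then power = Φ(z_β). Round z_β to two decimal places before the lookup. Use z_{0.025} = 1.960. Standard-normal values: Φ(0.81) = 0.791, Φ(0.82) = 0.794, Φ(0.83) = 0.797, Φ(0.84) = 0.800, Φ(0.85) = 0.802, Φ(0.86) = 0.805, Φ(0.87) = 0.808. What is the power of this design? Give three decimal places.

z_β = |p₁−p₂|·√(n/[p₁q₁+p₂q₂]) − z_{α/2}
    = 0.11 · √(327/0.4935) − 1.960
    = 0.11 · 25.7413 − 1.960
    = 2.8315 − 1.960 = 0.8715 → 0.87
Power = Φ(0.87) = 0.808.

Power ≈ 0.808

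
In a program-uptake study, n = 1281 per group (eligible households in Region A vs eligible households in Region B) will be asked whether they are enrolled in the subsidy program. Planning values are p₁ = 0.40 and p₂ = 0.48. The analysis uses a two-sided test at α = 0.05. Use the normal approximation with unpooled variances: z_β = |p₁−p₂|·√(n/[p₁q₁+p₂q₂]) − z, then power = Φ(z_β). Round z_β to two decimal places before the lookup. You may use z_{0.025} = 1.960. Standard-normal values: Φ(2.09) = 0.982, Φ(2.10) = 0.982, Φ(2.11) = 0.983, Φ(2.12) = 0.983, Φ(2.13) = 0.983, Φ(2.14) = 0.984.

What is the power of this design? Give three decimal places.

Power ≈ 0.983

z_β = |p₁−p₂|·√(n/[p₁q₁+p₂q₂]) − z_{α/2}
    = 0.08 · √(1281/0.4896) − 1.960
    = 0.08 · 51.1510 − 1.960
    = 4.0921 − 1.960 = 2.1321 → 2.13
Power = Φ(2.13) = 0.983.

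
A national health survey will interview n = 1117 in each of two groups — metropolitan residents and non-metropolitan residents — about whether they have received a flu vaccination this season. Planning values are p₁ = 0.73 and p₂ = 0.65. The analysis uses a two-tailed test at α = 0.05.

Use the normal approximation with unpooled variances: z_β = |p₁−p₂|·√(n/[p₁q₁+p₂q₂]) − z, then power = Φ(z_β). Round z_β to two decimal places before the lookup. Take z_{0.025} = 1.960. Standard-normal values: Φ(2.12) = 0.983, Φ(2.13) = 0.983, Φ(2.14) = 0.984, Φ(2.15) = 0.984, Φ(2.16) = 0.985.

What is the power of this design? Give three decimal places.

z_β = |p₁−p₂|·√(n/[p₁q₁+p₂q₂]) − z_{α/2}
    = 0.08 · √(1117/0.4246) − 1.960
    = 0.08 · 51.2905 − 1.960
    = 4.1032 − 1.960 = 2.1432 → 2.14
Power = Φ(2.14) = 0.984.

Power ≈ 0.984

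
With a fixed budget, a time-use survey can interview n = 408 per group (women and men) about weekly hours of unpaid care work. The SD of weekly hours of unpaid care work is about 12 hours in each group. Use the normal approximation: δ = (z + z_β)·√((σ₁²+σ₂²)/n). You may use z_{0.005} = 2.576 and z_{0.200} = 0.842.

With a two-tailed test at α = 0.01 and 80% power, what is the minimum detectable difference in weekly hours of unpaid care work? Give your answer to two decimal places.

Minimum detectable difference ≈ 2.87 hours

δ = (z_{α/2} + z_β) · √((σ₁²+σ₂²)/n)
  = (2.576 + 0.842) · √(288/408)
  = 3.418 · √0.70588
  = 3.418 · 0.8402
  = 2.8717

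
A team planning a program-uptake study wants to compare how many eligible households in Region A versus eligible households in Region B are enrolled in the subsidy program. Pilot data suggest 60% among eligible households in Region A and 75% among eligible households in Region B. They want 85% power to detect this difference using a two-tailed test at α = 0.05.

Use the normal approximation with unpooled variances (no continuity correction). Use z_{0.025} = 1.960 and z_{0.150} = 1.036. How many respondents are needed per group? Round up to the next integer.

n = (z_{α/2} + z_β)² · [p₁(1−p₁) + p₂(1−p₂)] / (p₁ − p₂)²
  = (1.960 + 1.036)² · (0.60·0.40 + 0.75·0.25) / (-0.15)²
  = (2.996)² · (0.2400 + 0.1875) / 0.0225
  = 8.9760 · 0.4275 / 0.0225
  = 170.54
Round up → n = 171 per group.

n = 171 per group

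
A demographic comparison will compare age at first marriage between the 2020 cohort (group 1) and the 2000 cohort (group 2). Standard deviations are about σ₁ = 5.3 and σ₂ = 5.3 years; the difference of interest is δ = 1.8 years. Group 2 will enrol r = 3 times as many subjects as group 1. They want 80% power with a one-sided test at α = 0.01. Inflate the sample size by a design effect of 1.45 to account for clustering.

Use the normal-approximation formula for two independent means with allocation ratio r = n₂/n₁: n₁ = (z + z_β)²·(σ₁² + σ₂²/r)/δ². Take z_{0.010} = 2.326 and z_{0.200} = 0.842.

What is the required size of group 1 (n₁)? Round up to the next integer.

n₁ = (z_α + z_β)² · (σ₁² + σ₂²/r) / δ²
   = (2.326 + 0.842)² · (5.3² + 5.3²/3) / 1.8²
   = 10.0362 · (28.09 + 9.3633) / 3.24
   = 10.0362 · 37.4533 / 3.24
   = 116.02
Design effect: 1.45 × 116.02 = 168.22.
Round up → n₁ = 169; n₂ = r·n₁ = 3 × 169 = 507.

n₁ = 169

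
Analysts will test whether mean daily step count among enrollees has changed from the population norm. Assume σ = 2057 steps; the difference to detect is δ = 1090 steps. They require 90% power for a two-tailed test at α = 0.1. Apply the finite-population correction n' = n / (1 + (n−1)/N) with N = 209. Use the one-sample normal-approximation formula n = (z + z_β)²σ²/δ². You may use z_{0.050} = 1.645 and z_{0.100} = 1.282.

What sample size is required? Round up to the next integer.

n = (z_{α/2} + z_β)² · σ² / δ²
  = (1.645 + 1.282)² · 2057² / 1090²
  = 8.5673 · 4231249 / 1188100
  = 30.51
Finite-population correction (N = 209): 30.51 / (1 + (30.51 − 1)/209) = 26.74.
Round up → n = 27.

n = 27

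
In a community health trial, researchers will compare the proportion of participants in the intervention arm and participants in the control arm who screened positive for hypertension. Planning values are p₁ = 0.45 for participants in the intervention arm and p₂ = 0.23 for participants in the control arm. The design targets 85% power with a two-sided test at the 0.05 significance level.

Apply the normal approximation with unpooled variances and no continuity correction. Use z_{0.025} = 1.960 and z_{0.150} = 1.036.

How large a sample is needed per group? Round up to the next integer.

n = 79 per group

n = (z_{α/2} + z_β)² · [p₁(1−p₁) + p₂(1−p₂)] / (p₁ − p₂)²
  = (1.960 + 1.036)² · (0.45·0.55 + 0.23·0.77) / (0.22)²
  = (2.996)² · (0.2475 + 0.1771) / 0.0484
  = 8.9760 · 0.4246 / 0.0484
  = 78.74
Round up → n = 79 per group.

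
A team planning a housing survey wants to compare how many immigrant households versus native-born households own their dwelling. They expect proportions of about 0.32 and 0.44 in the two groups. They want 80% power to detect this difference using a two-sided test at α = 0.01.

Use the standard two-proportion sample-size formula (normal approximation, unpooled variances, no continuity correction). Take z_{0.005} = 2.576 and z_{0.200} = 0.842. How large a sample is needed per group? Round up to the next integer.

n = 377 per group

n = (z_{α/2} + z_β)² · [p₁(1−p₁) + p₂(1−p₂)] / (p₁ − p₂)²
  = (2.576 + 0.842)² · (0.32·0.68 + 0.44·0.56) / (-0.12)²
  = (3.418)² · (0.2176 + 0.2464) / 0.0144
  = 11.6827 · 0.4640 / 0.0144
  = 376.44
Round up → n = 377 per group.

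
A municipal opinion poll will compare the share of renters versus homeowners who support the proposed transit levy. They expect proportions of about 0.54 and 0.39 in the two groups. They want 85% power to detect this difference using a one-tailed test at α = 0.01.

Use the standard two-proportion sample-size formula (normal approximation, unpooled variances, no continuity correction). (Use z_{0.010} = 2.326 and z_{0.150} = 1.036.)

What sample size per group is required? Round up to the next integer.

n = (z_α + z_β)² · [p₁(1−p₁) + p₂(1−p₂)] / (p₁ − p₂)²
  = (2.326 + 1.036)² · (0.54·0.46 + 0.39·0.61) / (0.15)²
  = (3.362)² · (0.2484 + 0.2379) / 0.0225
  = 11.3030 · 0.4863 / 0.0225
  = 244.30
Round up → n = 245 per group.

n = 245 per group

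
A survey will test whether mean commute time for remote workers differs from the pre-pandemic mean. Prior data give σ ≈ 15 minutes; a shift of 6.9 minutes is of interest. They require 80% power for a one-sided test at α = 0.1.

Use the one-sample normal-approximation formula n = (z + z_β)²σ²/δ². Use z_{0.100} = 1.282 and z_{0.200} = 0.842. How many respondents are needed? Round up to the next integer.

n = 22

n = (z_α + z_β)² · σ² / δ²
  = (1.282 + 0.842)² · 15² / 6.9²
  = 4.5114 · 225 / 47.61
  = 21.32
Round up → n = 22.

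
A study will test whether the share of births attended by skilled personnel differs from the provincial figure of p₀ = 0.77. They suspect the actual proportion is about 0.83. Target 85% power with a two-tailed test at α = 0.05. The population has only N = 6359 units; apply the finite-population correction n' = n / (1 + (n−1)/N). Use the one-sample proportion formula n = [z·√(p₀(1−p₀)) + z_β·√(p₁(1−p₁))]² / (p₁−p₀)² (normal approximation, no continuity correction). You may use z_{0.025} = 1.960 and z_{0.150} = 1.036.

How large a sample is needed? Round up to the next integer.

n = [z_{α/2}·√(p₀q₀) + z_β·√(p₁q₁)]² / (p₁ − p₀)²
  = [1.960·√(0.77·0.23) + 1.036·√(0.83·0.17)]² / (0.06)²
  = [1.960·0.4208 + 1.036·0.3756]² / 0.0036
  = [1.2140]² / 0.0036
  = 409.38
Finite-population correction (N = 6359): 409.38 / (1 + (409.38 − 1)/6359) = 384.68.
Round up → n = 385.

n = 385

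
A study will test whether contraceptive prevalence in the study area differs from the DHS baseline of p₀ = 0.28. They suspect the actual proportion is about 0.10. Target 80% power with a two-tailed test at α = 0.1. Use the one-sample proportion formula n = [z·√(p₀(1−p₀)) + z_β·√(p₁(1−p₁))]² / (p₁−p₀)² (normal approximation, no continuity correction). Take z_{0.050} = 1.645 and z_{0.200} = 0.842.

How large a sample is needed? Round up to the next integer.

n = 31

n = [z_{α/2}·√(p₀q₀) + z_β·√(p₁q₁)]² / (p₁ − p₀)²
  = [1.645·√(0.28·0.72) + 0.842·√(0.10·0.90)]² / (-0.18)²
  = [1.645·0.4490 + 0.842·0.3000]² / 0.0324
  = [0.9912]² / 0.0324
  = 30.32
Round up → n = 31.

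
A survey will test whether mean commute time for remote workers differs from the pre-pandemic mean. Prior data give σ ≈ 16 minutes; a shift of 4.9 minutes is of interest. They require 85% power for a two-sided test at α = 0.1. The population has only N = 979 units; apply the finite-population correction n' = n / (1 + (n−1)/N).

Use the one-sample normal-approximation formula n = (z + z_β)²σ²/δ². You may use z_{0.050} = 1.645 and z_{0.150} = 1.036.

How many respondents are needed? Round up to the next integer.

n = (z_{α/2} + z_β)² · σ² / δ²
  = (1.645 + 1.036)² · 16² / 4.9²
  = 7.1878 · 256 / 24.01
  = 76.64
Finite-population correction (N = 979): 76.64 / (1 + (76.64 − 1)/979) = 71.14.
Round up → n = 72.

n = 72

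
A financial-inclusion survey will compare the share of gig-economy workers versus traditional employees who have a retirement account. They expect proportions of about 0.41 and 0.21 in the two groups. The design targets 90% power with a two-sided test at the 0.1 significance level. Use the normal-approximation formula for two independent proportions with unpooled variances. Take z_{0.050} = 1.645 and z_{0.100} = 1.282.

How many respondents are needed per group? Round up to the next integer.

n = (z_{α/2} + z_β)² · [p₁(1−p₁) + p₂(1−p₂)] / (p₁ − p₂)²
  = (1.645 + 1.282)² · (0.41·0.59 + 0.21·0.79) / (0.20)²
  = (2.927)² · (0.2419 + 0.1659) / 0.0400
  = 8.5673 · 0.4078 / 0.0400
  = 87.34
Round up → n = 88 per group.

n = 88 per group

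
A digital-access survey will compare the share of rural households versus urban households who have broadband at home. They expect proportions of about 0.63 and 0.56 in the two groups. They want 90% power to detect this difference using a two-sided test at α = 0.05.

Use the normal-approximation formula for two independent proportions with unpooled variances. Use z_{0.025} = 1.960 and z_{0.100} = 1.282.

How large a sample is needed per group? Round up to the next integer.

n = 1029 per group

n = (z_{α/2} + z_β)² · [p₁(1−p₁) + p₂(1−p₂)] / (p₁ − p₂)²
  = (1.960 + 1.282)² · (0.63·0.37 + 0.56·0.44) / (0.07)²
  = (3.242)² · (0.2331 + 0.2464) / 0.0049
  = 10.5106 · 0.4795 / 0.0049
  = 1028.53
Round up → n = 1029 per group.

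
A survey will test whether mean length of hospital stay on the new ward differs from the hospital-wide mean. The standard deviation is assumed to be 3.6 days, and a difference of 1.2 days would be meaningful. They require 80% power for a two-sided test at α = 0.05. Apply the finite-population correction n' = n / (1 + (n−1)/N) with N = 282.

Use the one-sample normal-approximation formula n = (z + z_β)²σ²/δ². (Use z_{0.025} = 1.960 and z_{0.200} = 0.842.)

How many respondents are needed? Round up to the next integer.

n = (z_{α/2} + z_β)² · σ² / δ²
  = (1.960 + 0.842)² · 3.6² / 1.2²
  = 7.8512 · 12.96 / 1.44
  = 70.66
Finite-population correction (N = 282): 70.66 / (1 + (70.66 − 1)/282) = 56.66.
Round up → n = 57.

n = 57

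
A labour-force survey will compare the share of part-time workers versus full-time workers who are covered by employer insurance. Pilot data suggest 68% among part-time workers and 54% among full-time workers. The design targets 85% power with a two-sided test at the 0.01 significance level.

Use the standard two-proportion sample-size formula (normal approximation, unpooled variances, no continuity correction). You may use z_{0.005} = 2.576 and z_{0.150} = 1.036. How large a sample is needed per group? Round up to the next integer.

n = (z_{α/2} + z_β)² · [p₁(1−p₁) + p₂(1−p₂)] / (p₁ − p₂)²
  = (2.576 + 1.036)² · (0.68·0.32 + 0.54·0.46) / (0.14)²
  = (3.612)² · (0.2176 + 0.2484) / 0.0196
  = 13.0465 · 0.4660 / 0.0196
  = 310.19
Round up → n = 311 per group.

n = 311 per group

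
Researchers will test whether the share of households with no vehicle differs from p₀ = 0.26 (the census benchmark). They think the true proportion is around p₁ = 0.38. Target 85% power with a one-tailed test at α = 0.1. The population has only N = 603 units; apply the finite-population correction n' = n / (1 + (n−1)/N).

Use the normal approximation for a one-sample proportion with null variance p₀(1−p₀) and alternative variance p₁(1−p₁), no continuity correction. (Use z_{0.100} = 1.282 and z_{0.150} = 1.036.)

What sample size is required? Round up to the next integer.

n = 70

n = [z_α·√(p₀q₀) + z_β·√(p₁q₁)]² / (p₁ − p₀)²
  = [1.282·√(0.26·0.74) + 1.036·√(0.38·0.62)]² / (0.12)²
  = [1.282·0.4386 + 1.036·0.4854]² / 0.0144
  = [1.0652]² / 0.0144
  = 78.79
Finite-population correction (N = 603): 78.79 / (1 + (78.79 − 1)/603) = 69.79.
Round up → n = 70.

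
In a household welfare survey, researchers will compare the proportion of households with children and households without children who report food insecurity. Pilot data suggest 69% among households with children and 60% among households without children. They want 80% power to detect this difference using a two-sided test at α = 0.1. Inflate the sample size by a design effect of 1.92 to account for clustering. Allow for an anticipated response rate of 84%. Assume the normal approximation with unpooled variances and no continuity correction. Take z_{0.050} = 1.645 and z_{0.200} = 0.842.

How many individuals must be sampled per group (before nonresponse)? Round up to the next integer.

n = (z_{α/2} + z_β)² · [p₁(1−p₁) + p₂(1−p₂)] / (p₁ − p₂)²
  = (1.645 + 0.842)² · (0.69·0.31 + 0.60·0.40) / (0.09)²
  = (2.487)² · (0.2139 + 0.2400) / 0.0081
  = 6.1852 · 0.4539 / 0.0081
  = 346.60
Design effect: 1.92 × 346.60 = 665.47.
Adjust for 84% response: 665.47 / 0.84 = 792.23.
Round up → n = 793 per group.

n = 793 per group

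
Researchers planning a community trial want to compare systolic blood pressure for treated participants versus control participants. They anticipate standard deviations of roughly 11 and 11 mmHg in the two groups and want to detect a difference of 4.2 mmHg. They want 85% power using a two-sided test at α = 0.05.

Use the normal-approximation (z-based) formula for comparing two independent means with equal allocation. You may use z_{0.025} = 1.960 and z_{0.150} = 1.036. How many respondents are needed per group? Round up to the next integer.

n = (z_{α/2} + z_β)² · (σ₁² + σ₂²) / δ²
  = (1.960 + 1.036)² · (11² + 11² = 242) / 4.2²
  = 8.9760 · 242 / 17.64
  = 123.14
Round up → n = 124 per group.

n = 124 per group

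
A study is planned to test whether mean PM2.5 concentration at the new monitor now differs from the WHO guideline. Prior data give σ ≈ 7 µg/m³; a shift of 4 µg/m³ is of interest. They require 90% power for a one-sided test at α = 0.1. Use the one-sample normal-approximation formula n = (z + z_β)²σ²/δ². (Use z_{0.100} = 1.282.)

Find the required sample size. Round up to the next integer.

n = (z_α + z_β)² · σ² / δ²
  = (1.282 + 1.282)² · 7² / 4²
  = 6.5741 · 49 / 16
  = 20.13
Round up → n = 21.

n = 21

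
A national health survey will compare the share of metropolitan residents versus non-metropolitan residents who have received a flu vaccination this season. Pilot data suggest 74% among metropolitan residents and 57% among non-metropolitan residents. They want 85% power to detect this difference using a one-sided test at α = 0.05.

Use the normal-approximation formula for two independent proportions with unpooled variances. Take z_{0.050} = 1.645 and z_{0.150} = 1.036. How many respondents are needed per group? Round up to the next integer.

n = 109 per group

n = (z_α + z_β)² · [p₁(1−p₁) + p₂(1−p₂)] / (p₁ − p₂)²
  = (1.645 + 1.036)² · (0.74·0.26 + 0.57·0.43) / (0.17)²
  = (2.681)² · (0.1924 + 0.2451) / 0.0289
  = 7.1878 · 0.4375 / 0.0289
  = 108.81
Round up → n = 109 per group.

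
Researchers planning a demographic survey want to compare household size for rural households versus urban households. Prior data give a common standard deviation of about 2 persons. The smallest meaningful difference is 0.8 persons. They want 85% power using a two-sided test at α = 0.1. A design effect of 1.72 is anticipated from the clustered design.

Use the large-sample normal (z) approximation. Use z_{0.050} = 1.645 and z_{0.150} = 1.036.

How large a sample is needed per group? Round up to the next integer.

n = 155 per group

n = (z_{α/2} + z_β)² · (σ₁² + σ₂²) / δ²
  = (1.645 + 1.036)² · (2·2² = 8) / 0.8²
  = 7.1878 · 8 / 0.64
  = 89.85
Design effect: 1.72 × 89.85 = 154.54.
Round up → n = 155 per group.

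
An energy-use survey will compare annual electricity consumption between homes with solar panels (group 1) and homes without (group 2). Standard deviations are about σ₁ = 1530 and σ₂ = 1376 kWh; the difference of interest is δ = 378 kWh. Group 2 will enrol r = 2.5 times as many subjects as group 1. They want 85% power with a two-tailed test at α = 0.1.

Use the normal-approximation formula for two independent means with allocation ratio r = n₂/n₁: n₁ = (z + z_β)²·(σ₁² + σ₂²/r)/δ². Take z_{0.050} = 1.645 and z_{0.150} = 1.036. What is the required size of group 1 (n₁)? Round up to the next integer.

n₁ = (z_{α/2} + z_β)² · (σ₁² + σ₂²/r) / δ²
   = (1.645 + 1.036)² · (1530² + 1376²/2.5) / 378²
   = 7.1878 · (2340900 + 757350.4) / 142884
   = 7.1878 · 3098250.4 / 142884
   = 155.86
Round up → n₁ = 156; n₂ = r·n₁ = 2.5 × 156 = 390.

n₁ = 156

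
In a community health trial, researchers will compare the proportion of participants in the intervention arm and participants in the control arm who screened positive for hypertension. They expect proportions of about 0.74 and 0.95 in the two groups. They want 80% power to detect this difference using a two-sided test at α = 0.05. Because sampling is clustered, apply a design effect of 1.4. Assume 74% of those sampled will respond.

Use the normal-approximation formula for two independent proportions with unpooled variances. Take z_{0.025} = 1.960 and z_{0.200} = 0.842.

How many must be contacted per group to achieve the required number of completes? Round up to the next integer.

n = (z_{α/2} + z_β)² · [p₁(1−p₁) + p₂(1−p₂)] / (p₁ − p₂)²
  = (1.960 + 0.842)² · (0.74·0.26 + 0.95·0.05) / (-0.21)²
  = (2.802)² · (0.1924 + 0.0475) / 0.0441
  = 7.8512 · 0.2399 / 0.0441
  = 42.71
Design effect: 1.4 × 42.71 = 59.79.
Adjust for 74% response: 59.79 / 0.74 = 80.80.
Round up → n = 81 per group.

n = 81 per group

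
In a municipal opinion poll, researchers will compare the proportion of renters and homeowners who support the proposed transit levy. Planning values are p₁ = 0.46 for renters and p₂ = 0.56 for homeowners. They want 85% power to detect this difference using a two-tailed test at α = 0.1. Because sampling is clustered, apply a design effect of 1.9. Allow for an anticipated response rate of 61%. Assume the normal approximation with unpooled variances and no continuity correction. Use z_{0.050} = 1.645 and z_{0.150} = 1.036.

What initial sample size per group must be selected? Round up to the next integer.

n = 1108 per group

n = (z_{α/2} + z_β)² · [p₁(1−p₁) + p₂(1−p₂)] / (p₁ − p₂)²
  = (1.645 + 1.036)² · (0.46·0.54 + 0.56·0.44) / (-0.10)²
  = (2.681)² · (0.2484 + 0.2464) / 0.0100
  = 7.1878 · 0.4948 / 0.0100
  = 355.65
Design effect: 1.9 × 355.65 = 675.74.
Adjust for 61% response: 675.74 / 0.61 = 1107.76.
Round up → n = 1108 per group.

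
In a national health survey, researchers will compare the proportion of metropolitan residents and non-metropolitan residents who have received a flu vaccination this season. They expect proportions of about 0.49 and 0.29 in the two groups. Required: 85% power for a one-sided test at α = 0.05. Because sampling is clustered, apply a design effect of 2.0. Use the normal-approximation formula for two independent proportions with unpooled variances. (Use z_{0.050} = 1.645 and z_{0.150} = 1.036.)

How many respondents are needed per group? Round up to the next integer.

n = (z_α + z_β)² · [p₁(1−p₁) + p₂(1−p₂)] / (p₁ − p₂)²
  = (1.645 + 1.036)² · (0.49·0.51 + 0.29·0.71) / (0.20)²
  = (2.681)² · (0.2499 + 0.2059) / 0.0400
  = 7.1878 · 0.4558 / 0.0400
  = 81.90
Design effect: 2.0 × 81.90 = 163.81.
Round up → n = 164 per group.

n = 164 per group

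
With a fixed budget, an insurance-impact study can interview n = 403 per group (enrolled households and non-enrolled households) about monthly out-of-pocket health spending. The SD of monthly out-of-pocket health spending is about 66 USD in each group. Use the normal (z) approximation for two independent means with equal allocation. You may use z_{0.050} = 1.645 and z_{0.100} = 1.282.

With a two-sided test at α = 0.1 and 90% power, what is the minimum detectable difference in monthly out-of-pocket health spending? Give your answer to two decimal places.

Minimum detectable difference ≈ 13.61 USD

δ = (z_{α/2} + z_β) · √((σ₁²+σ₂²)/n)
  = (1.645 + 1.282) · √(8712/403)
  = 2.927 · √21.6179
  = 2.927 · 4.6495
  = 13.6091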